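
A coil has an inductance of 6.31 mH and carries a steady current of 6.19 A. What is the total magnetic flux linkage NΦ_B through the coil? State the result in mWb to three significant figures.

From L = NΦ_B/I, the flux linkage is NΦ_B = LI.
NΦ_B = (6.310×10^-3 H)(6.19 A) = 3.906×10^-2 Wb.

NΦ_B ≈ 39.1 mWb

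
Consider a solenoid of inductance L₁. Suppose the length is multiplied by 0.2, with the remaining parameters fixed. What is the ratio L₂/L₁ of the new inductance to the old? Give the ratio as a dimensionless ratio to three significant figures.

L₂/L₁ = 5.00

For a solenoid, L ∝ μᵣN²A/ℓ.
L₂/L₁ = (0.2)^-1 = 5.00.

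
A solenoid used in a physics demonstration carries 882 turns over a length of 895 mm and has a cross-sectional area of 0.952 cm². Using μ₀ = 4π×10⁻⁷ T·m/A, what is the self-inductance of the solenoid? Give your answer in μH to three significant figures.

L ≈ 104 μH

A = 0.952 cm² = 9.520×10^-5 m².
For a long solenoid, L = μ₀N²A/ℓ.
L = (4π×10⁻⁷)(882)²(9.520×10^-5)/(0.895 m) = 1.040×10^-4 H.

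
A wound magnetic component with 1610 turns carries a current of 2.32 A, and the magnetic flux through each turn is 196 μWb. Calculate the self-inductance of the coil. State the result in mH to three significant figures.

Self-inductance is defined by L = NΦ_B/I (flux linkage over current).
L = (1610)(1.960×10^-4 Wb)/(2.32 A) = 0.136 H.

L ≈ 136 mH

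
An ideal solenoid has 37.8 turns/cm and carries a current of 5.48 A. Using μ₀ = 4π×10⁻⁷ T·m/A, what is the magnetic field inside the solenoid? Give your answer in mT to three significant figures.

Inside a long solenoid, B = μ₀nI.
B = (4π×10⁻⁷)(3.780×10^3 m⁻¹)(5.48 A) = 2.603×10^-2 T.

B ≈ 26.0 mT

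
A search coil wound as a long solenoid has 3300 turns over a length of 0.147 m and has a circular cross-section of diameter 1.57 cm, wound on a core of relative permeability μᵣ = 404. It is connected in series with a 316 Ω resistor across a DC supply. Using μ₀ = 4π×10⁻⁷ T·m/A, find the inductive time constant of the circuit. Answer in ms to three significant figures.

A = π(d/2)² = π(7.850×10^-3 m)² = 1.936×10^-4 m².
L = μ₀μᵣN²A/ℓ = (4π×10⁻⁷)(404)(3300)²(1.936×10^-4)/(0.147) = 7.281 H.
τ = L/R = (7.281)/(316) = 2.304×10^-2 s.

τ ≈ 23.0 ms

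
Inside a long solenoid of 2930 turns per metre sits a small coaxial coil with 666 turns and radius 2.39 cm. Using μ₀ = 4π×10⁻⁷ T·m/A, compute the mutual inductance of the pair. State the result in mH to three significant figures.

The outer solenoid produces a uniform field B₁ = μ₀n₁I₁ across the inner coil,
so the flux linkage is N₂Φ = N₂B₁A₂ = μ₀n₁N₂A₂·I₁, giving M = μ₀n₁N₂A₂.
A₂ = πr² = π(2.390×10^-2 m)² = 1.7945×10^-3 m².
M = (4π×10⁻⁷)(2930)(666)(1.7945×10^-3) = 4.400×10^-3 H.

M ≈ 4.40 mH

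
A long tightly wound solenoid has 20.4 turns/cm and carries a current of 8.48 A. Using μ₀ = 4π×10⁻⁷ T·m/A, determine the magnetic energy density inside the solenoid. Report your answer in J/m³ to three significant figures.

B = μ₀nI = (4π×10⁻⁷)(2.040×10^3)(8.48) = 2.174×10^-2 T.
u = B²/(2μ₀) = (2.174×10^-2)²/(2×4π×10⁻⁷) = 188 J/m³.

u ≈ 188 J/m³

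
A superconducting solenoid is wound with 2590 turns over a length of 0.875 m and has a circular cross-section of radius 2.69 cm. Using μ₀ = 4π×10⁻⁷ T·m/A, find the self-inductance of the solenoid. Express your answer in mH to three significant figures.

A = πr² = π(2.690×10^-2 m)² = 2.273×10^-3 m².
For a long solenoid, L = μ₀N²A/ℓ.
L = (4π×10⁻⁷)(2590)²(2.273×10^-3)/(0.875 m) = 2.190×10^-2 H.

L ≈ 21.9 mH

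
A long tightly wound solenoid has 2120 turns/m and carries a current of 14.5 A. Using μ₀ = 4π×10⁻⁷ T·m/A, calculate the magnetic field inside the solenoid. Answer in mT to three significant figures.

B ≈ 38.6 mT

Inside a long solenoid, B = μ₀nI.
B = (4π×10⁻⁷)(2.120×10^3 m⁻¹)(14.5 A) = 3.863×10^-2 T.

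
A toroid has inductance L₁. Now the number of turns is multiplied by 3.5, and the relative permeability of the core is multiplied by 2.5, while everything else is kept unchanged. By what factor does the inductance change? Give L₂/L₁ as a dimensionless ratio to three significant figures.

L₂/L₁ = 30.6

For a toroid, L ∝ μᵣN²A/R.
L₂/L₁ = (3.5)^2 × (2.5) = 30.6.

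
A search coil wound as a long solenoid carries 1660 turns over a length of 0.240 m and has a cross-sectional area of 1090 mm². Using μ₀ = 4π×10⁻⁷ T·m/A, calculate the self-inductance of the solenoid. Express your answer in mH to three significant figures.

L ≈ 15.7 mH

A = 1090 mm² = 1.090×10^-3 m².
For a long solenoid, L = μ₀N²A/ℓ.
L = (4π×10⁻⁷)(1660)²(1.090×10^-3)/(0.24 m) = 1.573×10^-2 H.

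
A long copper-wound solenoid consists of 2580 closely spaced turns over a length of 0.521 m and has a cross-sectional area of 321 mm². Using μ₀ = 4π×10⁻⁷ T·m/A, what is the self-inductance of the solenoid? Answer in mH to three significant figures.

L ≈ 5.15 mH

A = 321 mm² = 3.210×10^-4 m².
For a long solenoid, L = μ₀N²A/ℓ.
L = (4π×10⁻⁷)(2580)²(3.210×10^-4)/(0.521 m) = 5.154×10^-3 H.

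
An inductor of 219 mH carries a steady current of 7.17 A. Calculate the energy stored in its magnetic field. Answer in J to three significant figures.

Stored magnetic energy: U = ½LI².
U = ½(0.219 H)(7.17 A)² = 5.629 J.

U ≈ 5.63 J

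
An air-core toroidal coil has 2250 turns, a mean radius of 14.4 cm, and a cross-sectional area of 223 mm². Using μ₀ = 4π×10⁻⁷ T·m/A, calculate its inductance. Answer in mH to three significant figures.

For a thin toroid, L = μ₀N²A/(2πR).
L = (4π×10⁻⁷)(2250)²(2.230×10^-4) / (2π×0.144 m) = 1.568×10^-3 H.

L ≈ 1.57 mH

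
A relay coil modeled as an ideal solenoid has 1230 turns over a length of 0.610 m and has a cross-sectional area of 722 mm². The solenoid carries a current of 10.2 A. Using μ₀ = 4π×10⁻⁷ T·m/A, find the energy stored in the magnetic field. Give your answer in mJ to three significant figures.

U ≈ 117 mJ

A = 722 mm² = 7.220×10^-4 m².
L = μ₀N²A/ℓ = (4π×10⁻⁷)(1230)²(7.220×10^-4)/(0.61) = 2.250×10^-3 H.
U = ½LI² = ½(2.250×10^-3)(10.2)² = 0.1171 J.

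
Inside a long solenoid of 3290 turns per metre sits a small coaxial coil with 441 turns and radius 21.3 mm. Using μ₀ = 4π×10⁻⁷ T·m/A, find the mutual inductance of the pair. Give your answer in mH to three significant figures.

M ≈ 2.60 mH

The outer solenoid produces a uniform field B₁ = μ₀n₁I₁ across the inner coil,
so the flux linkage is N₂Φ = N₂B₁A₂ = μ₀n₁N₂A₂·I₁, giving M = μ₀n₁N₂A₂.
A₂ = πr² = π(2.130×10^-2 m)² = 1.425×10^-3 m².
M = (4π×10⁻⁷)(3290)(441)(1.425×10^-3) = 2.599×10^-3 H.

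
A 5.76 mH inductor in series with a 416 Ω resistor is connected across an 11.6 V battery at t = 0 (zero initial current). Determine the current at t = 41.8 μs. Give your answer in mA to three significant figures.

τ = L/R = 5.760×10^-3/416 = 1.3846×10^-5 s; final current I_∞ = ε/R = 11.6/416 = 2.788×10^-2 A.
I(t) = I_∞(1 − e^(−t/τ)) with t/τ = 3.019.
I = (2.788×10^-2)(1 − e^(−3.019)) = 2.652×10^-2 A.

I ≈ 26.5 mA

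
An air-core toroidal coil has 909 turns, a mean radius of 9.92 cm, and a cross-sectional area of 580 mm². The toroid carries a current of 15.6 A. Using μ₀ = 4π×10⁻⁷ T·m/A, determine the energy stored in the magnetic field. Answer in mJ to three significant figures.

U ≈ 118 mJ

L = μ₀N²A/(2πR) = (4π×10⁻⁷)(909)²(5.800×10^-4)/(2π×9.920×10^-2) = 9.662×10^-4 H.
U = ½LI² = ½(9.662×10^-4)(15.6)² = 0.1176 J.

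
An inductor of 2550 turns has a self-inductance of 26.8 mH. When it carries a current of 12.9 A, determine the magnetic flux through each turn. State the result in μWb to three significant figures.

From L = NΦ_B/I, the flux per turn is Φ_B = LI/N.
Φ_B = (2.680×10^-2 H)(12.9 A)/2550 = 1.356×10^-4 Wb.

Φ_B ≈ 136 μWb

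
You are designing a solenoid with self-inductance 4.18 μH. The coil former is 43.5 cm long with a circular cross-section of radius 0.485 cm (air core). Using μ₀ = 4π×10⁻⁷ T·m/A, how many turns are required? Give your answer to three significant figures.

N ≈ 140 turns

A = πr² = π(4.850×10^-3 m)² = 7.390×10^-5 m².
From L = μ₀N²A/ℓ, N = √(Lℓ / (μ₀A)).
N = √[(4.180×10^-6)(0.435) / ((4π×10⁻⁷)×7.390×10^-5)] = √(1.958×10^4) ≈ 139.9.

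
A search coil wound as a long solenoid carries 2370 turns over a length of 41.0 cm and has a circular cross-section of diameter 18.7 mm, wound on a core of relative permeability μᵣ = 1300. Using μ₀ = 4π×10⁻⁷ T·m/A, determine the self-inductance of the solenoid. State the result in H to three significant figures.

L ≈ 6.15 H

A = π(d/2)² = π(9.350×10^-3 m)² = 2.746×10^-4 m².
For a long solenoid, L = μ₀μᵣN²A/ℓ.
L = (4π×10⁻⁷)(1300)(2370)²(2.746×10^-4)/(0.41 m) = 6.147 H.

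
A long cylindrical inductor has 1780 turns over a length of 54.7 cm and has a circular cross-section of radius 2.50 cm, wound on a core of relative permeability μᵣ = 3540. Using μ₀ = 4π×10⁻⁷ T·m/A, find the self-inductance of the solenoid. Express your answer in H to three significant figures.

L ≈ 50.6 H

A = πr² = π(2.500×10^-2 m)² = 1.963×10^-3 m².
For a long solenoid, L = μ₀μᵣN²A/ℓ.
L = (4π×10⁻⁷)(3540)(1780)²(1.963×10^-3)/(0.547 m) = 50.59 H.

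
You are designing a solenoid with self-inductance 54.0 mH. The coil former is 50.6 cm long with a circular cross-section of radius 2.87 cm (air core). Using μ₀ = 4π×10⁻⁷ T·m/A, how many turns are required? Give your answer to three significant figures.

N ≈ 2900 turns

A = πr² = π(2.870×10^-2 m)² = 2.588×10^-3 m².
From L = μ₀N²A/ℓ, N = √(Lℓ / (μ₀A)).
N = √[(5.400×10^-2)(0.506) / ((4π×10⁻⁷)×2.588×10^-3)] = √(8.403×10^6) ≈ 2898.7.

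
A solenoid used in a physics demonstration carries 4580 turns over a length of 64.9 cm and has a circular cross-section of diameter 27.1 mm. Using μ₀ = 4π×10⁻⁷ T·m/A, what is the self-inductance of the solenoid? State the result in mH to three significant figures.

L ≈ 23.4 mH

A = π(d/2)² = π(1.355×10^-2 m)² = 5.768×10^-4 m².
For a long solenoid, L = μ₀N²A/ℓ.
L = (4π×10⁻⁷)(4580)²(5.768×10^-4)/(0.649 m) = 2.343×10^-2 H.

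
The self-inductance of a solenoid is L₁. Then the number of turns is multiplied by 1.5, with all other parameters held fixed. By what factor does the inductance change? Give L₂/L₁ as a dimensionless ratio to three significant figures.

For a solenoid, L ∝ μᵣN²A/ℓ.
L₂/L₁ = (1.5)^2 = 2.25.

L₂/L₁ = 2.25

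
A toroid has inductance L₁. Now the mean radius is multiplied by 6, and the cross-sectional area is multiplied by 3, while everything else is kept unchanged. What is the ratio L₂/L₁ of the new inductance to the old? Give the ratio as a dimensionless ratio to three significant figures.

For a toroid, L ∝ μᵣN²A/R.
L₂/L₁ = (6)^-1 × (3) = 0.500.

L₂/L₁ = 0.500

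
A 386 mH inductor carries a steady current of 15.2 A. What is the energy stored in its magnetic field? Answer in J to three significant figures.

U ≈ 44.6 J

Stored magnetic energy: U = ½LI².
U = ½(0.386 H)(15.2 A)² = 44.59 J.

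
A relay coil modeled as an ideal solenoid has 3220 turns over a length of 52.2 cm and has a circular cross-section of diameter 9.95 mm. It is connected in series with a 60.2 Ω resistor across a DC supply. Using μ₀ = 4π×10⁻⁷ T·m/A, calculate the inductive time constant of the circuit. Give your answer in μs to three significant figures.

τ ≈ 32.2 μs

A = π(d/2)² = π(4.975×10^-3 m)² = 7.776×10^-5 m².
L = μ₀N²A/ℓ = (4π×10⁻⁷)(3220)²(7.776×10^-5)/(0.522) = 1.941×10^-3 H.
τ = L/R = (1.941×10^-3)/(60.2) = 3.224×10^-5 s.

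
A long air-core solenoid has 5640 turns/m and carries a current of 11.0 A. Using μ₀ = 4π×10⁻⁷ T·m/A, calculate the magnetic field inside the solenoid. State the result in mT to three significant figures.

B ≈ 78.0 mT

Inside a long solenoid, B = μ₀nI.
B = (4π×10⁻⁷)(5.640×10^3 m⁻¹)(11.0 A) = 7.796×10^-2 T.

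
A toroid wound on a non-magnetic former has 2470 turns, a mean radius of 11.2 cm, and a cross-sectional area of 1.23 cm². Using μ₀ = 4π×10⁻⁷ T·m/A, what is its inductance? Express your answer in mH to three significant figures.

For a thin toroid, L = μ₀N²A/(2πR).
L = (4π×10⁻⁷)(2470)²(1.230×10^-4) / (2π×0.112 m) = 1.340×10^-3 H.

L ≈ 1.34 mH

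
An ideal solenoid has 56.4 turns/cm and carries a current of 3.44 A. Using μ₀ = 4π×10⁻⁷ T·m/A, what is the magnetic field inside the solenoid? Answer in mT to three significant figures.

B ≈ 24.4 mT

Inside a long solenoid, B = μ₀nI.
B = (4π×10⁻⁷)(5.640×10^3 m⁻¹)(3.44 A) = 2.438×10^-2 T.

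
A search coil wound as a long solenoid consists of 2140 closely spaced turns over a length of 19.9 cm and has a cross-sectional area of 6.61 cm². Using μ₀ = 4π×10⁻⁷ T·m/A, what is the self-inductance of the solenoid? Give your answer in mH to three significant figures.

L ≈ 19.1 mH

A = 6.61 cm² = 6.610×10^-4 m².
For a long solenoid, L = μ₀N²A/ℓ.
L = (4π×10⁻⁷)(2140)²(6.610×10^-4)/(0.199 m) = 1.912×10^-2 H.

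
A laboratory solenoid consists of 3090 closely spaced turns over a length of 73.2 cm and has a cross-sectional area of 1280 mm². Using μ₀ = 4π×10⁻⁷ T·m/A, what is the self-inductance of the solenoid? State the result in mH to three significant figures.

L ≈ 21.0 mH

A = 1280 mm² = 1.280×10^-3 m².
For a long solenoid, L = μ₀N²A/ℓ.
L = (4π×10⁻⁷)(3090)²(1.280×10^-3)/(0.732 m) = 2.098×10^-2 H.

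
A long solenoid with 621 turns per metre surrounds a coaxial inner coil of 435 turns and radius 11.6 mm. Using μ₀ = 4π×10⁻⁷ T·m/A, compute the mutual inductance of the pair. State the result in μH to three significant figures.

M ≈ 144 μH

The outer solenoid produces a uniform field B₁ = μ₀n₁I₁ across the inner coil,
so the flux linkage is N₂Φ = N₂B₁A₂ = μ₀n₁N₂A₂·I₁, giving M = μ₀n₁N₂A₂.
A₂ = πr² = π(1.160×10^-2 m)² = 4.227×10^-4 m².
M = (4π×10⁻⁷)(621)(435)(4.227×10^-4) = 1.435×10^-4 H.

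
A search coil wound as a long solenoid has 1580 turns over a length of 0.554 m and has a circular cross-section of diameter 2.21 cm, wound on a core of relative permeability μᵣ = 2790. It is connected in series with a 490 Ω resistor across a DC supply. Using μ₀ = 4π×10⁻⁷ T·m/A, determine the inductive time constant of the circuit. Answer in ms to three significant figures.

A = π(d/2)² = π(1.105×10^-2 m)² = 3.836×10^-4 m².
L = μ₀μᵣN²A/ℓ = (4π×10⁻⁷)(2790)(1580)²(3.836×10^-4)/(0.554) = 6.06 H.
τ = L/R = (6.06)/(490) = 1.237×10^-2 s.

τ ≈ 12.4 ms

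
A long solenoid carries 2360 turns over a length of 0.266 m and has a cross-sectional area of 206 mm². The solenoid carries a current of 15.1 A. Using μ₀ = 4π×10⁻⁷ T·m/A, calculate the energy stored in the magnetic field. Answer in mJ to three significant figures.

U ≈ 618 mJ

A = 206 mm² = 2.060×10^-4 m².
L = μ₀N²A/ℓ = (4π×10⁻⁷)(2360)²(2.060×10^-4)/(0.266) = 5.420×10^-3 H.
U = ½LI² = ½(5.420×10^-3)(15.1)² = 0.6179 J.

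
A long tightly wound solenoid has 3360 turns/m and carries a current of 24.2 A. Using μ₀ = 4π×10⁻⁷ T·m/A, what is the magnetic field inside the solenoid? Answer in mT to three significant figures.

Inside a long solenoid, B = μ₀nI.
B = (4π×10⁻⁷)(3.360×10^3 m⁻¹)(24.2 A) = 0.1022 T.

B ≈ 102 mT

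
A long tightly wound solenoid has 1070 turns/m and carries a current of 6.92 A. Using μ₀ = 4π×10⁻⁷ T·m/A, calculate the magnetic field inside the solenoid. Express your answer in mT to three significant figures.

B ≈ 9.30 mT

Inside a long solenoid, B = μ₀nI.
B = (4π×10⁻⁷)(1.070×10^3 m⁻¹)(6.92 A) = 9.3046×10^-3 T.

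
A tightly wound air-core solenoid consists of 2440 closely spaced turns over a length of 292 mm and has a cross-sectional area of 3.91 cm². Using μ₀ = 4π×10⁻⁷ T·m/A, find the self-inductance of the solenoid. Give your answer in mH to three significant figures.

L ≈ 10.0 mH

A = 3.91 cm² = 3.910×10^-4 m².
For a long solenoid, L = μ₀N²A/ℓ.
L = (4π×10⁻⁷)(2440)²(3.910×10^-4)/(0.292 m) = 1.002×10^-2 H.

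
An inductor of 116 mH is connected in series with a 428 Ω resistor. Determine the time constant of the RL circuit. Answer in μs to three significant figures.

τ = L/R = (0.116 H)/(428 Ω) = 2.710×10^-4 s.

τ ≈ 271 μs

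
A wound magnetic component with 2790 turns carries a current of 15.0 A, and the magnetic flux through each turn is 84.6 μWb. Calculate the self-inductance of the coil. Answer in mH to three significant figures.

Self-inductance is defined by L = NΦ_B/I (flux linkage over current).
L = (2790)(8.460×10^-5 Wb)/(15.0 A) = 1.574×10^-2 H.

L ≈ 15.7 mH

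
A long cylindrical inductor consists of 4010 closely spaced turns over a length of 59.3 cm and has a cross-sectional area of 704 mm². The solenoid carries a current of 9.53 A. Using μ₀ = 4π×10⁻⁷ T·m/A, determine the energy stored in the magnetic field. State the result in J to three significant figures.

A = 704 mm² = 7.040×10^-4 m².
L = μ₀N²A/ℓ = (4π×10⁻⁷)(4010)²(7.040×10^-4)/(0.593) = 2.399×10^-2 H.
U = ½LI² = ½(2.399×10^-2)(9.53)² = 1.089 J.

U ≈ 1.09 J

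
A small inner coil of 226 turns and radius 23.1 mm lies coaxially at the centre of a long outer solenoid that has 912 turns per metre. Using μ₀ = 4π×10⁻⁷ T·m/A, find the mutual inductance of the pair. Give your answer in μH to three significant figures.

The outer solenoid produces a uniform field B₁ = μ₀n₁I₁ across the inner coil,
so the flux linkage is N₂Φ = N₂B₁A₂ = μ₀n₁N₂A₂·I₁, giving M = μ₀n₁N₂A₂.
A₂ = πr² = π(2.310×10^-2 m)² = 1.676×10^-3 m².
M = (4π×10⁻⁷)(912)(226)(1.676×10^-3) = 4.342×10^-4 H.

M ≈ 434 μH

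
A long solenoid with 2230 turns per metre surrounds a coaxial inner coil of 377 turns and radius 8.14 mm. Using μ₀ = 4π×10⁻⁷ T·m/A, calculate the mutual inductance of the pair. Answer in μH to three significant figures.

M ≈ 220 μH

The outer solenoid produces a uniform field B₁ = μ₀n₁I₁ across the inner coil,
so the flux linkage is N₂Φ = N₂B₁A₂ = μ₀n₁N₂A₂·I₁, giving M = μ₀n₁N₂A₂.
A₂ = πr² = π(8.140×10^-3 m)² = 2.082×10^-4 m².
M = (4π×10⁻⁷)(2230)(377)(2.082×10^-4) = 2.199×10^-4 H.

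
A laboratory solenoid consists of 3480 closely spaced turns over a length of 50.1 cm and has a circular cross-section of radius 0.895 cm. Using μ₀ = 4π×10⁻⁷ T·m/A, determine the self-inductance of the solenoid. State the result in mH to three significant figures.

L ≈ 7.64 mH

A = πr² = π(8.950×10^-3 m)² = 2.516×10^-4 m².
For a long solenoid, L = μ₀N²A/ℓ.
L = (4π×10⁻⁷)(3480)²(2.516×10^-4)/(0.501 m) = 7.644×10^-3 H.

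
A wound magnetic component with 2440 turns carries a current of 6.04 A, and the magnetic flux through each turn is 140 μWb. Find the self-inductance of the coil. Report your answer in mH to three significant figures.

Self-inductance is defined by L = NΦ_B/I (flux linkage over current).
L = (2440)(1.400×10^-4 Wb)/(6.04 A) = 5.656×10^-2 H.

L ≈ 56.6 mH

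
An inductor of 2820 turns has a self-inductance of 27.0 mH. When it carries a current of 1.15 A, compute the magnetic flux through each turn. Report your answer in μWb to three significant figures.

Φ_B ≈ 11.0 μWb

From L = NΦ_B/I, the flux per turn is Φ_B = LI/N.
Φ_B = (2.700×10^-2 H)(1.15 A)/2820 = 1.101×10^-5 Wb.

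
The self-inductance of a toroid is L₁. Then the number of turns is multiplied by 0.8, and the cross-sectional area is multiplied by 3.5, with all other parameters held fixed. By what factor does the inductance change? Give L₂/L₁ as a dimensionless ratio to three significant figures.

L₂/L₁ = 2.24

For a toroid, L ∝ μᵣN²A/R.
L₂/L₁ = (0.8)^2 × (3.5) = 2.24.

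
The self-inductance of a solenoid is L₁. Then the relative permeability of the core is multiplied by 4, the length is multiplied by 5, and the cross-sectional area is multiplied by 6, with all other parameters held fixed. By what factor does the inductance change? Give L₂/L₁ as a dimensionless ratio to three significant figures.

For a solenoid, L ∝ μᵣN²A/ℓ.
L₂/L₁ = (4) × (5)^-1 × (6) = 4.80.

L₂/L₁ = 4.80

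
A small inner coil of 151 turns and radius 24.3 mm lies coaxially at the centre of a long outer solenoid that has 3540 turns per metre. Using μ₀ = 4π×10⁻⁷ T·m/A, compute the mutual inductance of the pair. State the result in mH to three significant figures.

The outer solenoid produces a uniform field B₁ = μ₀n₁I₁ across the inner coil,
so the flux linkage is N₂Φ = N₂B₁A₂ = μ₀n₁N₂A₂·I₁, giving M = μ₀n₁N₂A₂.
A₂ = πr² = π(2.430×10^-2 m)² = 1.855×10^-3 m².
M = (4π×10⁻⁷)(3540)(151)(1.855×10^-3) = 1.246×10^-3 H.

M ≈ 1.25 mH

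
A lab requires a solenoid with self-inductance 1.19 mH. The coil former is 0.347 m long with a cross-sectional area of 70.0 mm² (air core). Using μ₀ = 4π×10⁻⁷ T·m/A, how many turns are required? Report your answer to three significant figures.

N ≈ 2170 turns

A = 70.0 mm² = 7.000×10^-5 m².
From L = μ₀N²A/ℓ, N = √(Lℓ / (μ₀A)).
N = √[(1.190×10^-3)(0.347) / ((4π×10⁻⁷)×7.000×10^-5)] = √(4.694×10^6) ≈ 2166.6.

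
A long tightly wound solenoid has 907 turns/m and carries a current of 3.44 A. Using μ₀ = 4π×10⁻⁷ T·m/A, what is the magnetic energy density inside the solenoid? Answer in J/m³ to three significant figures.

B = μ₀nI = (4π×10⁻⁷)(907)(3.44) = 3.921×10^-3 T.
u = B²/(2μ₀) = (3.921×10^-3)²/(2×4π×10⁻⁷) = 6.117 J/m³.

u ≈ 6.12 J/m³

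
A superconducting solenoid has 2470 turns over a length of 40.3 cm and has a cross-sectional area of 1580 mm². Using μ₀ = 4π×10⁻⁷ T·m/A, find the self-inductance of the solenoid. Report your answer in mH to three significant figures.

L ≈ 30.1 mH

A = 1580 mm² = 1.580×10^-3 m².
For a long solenoid, L = μ₀N²A/ℓ.
L = (4π×10⁻⁷)(2470)²(1.580×10^-3)/(0.403 m) = 3.006×10^-2 H.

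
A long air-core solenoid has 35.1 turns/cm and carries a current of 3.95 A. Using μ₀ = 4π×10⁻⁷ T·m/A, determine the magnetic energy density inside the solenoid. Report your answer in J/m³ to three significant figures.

B = μ₀nI = (4π×10⁻⁷)(3.510×10^3)(3.95) = 1.742×10^-2 T.
u = B²/(2μ₀) = (1.742×10^-2)²/(2×4π×10⁻⁷) = 120.8 J/m³.

u ≈ 121 J/m³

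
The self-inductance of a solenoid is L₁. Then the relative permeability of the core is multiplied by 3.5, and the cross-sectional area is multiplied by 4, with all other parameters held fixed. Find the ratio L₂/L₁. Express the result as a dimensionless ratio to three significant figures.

For a solenoid, L ∝ μᵣN²A/ℓ.
L₂/L₁ = (3.5) × (4) = 14.0.

L₂/L₁ = 14.0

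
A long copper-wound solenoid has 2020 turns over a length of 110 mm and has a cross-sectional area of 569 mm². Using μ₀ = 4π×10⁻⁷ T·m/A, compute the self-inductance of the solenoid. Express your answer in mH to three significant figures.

A = 569 mm² = 5.690×10^-4 m².
For a long solenoid, L = μ₀N²A/ℓ.
L = (4π×10⁻⁷)(2020)²(5.690×10^-4)/(0.11 m) = 2.652×10^-2 H.

L ≈ 26.5 mH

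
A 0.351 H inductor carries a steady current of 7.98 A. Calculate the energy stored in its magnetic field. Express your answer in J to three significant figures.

Stored magnetic energy: U = ½LI².
U = ½(0.351 H)(7.98 A)² = 11.18 J.

U ≈ 11.2 J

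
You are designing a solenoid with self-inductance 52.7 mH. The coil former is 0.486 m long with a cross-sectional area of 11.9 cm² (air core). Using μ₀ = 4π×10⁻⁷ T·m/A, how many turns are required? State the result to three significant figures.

A = 11.9 cm² = 1.190×10^-3 m².
From L = μ₀N²A/ℓ, N = √(Lℓ / (μ₀A)).
N = √[(5.270×10^-2)(0.486) / ((4π×10⁻⁷)×1.190×10^-3)] = √(1.713×10^7) ≈ 4138.5.

N ≈ 4140 turns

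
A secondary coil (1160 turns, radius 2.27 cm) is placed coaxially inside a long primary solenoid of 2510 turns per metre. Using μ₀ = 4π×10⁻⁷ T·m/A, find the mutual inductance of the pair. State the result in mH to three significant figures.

M ≈ 5.92 mH

The outer solenoid produces a uniform field B₁ = μ₀n₁I₁ across the inner coil,
so the flux linkage is N₂Φ = N₂B₁A₂ = μ₀n₁N₂A₂·I₁, giving M = μ₀n₁N₂A₂.
A₂ = πr² = π(2.270×10^-2 m)² = 1.619×10^-3 m².
M = (4π×10⁻⁷)(2510)(1160)(1.619×10^-3) = 5.923×10^-3 H.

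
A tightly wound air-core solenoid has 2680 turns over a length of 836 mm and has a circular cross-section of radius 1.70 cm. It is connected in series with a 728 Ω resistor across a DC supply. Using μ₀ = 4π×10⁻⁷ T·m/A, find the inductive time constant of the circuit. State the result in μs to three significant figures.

τ ≈ 13.5 μs

A = πr² = π(1.700×10^-2 m)² = 9.079×10^-4 m².
L = μ₀N²A/ℓ = (4π×10⁻⁷)(2680)²(9.079×10^-4)/(0.836) = 9.802×10^-3 H.
τ = L/R = (9.802×10^-3)/(728) = 1.346×10^-5 s.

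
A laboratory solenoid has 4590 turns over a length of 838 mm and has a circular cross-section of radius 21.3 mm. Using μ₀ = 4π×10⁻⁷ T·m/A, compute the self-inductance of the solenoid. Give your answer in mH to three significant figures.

L ≈ 45.0 mH

A = πr² = π(2.130×10^-2 m)² = 1.425×10^-3 m².
For a long solenoid, L = μ₀N²A/ℓ.
L = (4π×10⁻⁷)(4590)²(1.425×10^-3)/(0.838 m) = 4.503×10^-2 H.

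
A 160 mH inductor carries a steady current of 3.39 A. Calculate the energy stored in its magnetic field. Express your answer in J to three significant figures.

U ≈ 0.919 J

Stored magnetic energy: U = ½LI².
U = ½(0.16 H)(3.39 A)² = 0.9194 J.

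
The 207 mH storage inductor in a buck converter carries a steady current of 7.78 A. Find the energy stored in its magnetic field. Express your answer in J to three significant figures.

U ≈ 6.26 J

Stored magnetic energy: U = ½LI².
U = ½(0.207 H)(7.78 A)² = 6.2647 J.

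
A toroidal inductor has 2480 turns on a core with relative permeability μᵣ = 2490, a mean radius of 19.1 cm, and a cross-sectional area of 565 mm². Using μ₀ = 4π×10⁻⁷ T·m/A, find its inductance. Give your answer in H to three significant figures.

L ≈ 9.06 H

For a thin toroid, L = μ₀μᵣN²A/(2πR).
L = (4π×10⁻⁷)(2490)(2480)²(5.650×10^-4) / (2π×0.191 m) = 9.06 H.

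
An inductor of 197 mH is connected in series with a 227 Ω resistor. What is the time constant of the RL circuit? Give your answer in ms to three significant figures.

τ = L/R = (0.197 H)/(227 Ω) = 8.678×10^-4 s.

τ ≈ 0.868 ms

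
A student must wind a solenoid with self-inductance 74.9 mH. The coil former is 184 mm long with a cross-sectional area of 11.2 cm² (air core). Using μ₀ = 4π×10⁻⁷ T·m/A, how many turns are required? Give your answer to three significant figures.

A = 11.2 cm² = 1.120×10^-3 m².
From L = μ₀N²A/ℓ, N = √(Lℓ / (μ₀A)).
N = √[(7.490×10^-2)(0.184) / ((4π×10⁻⁷)×1.120×10^-3)] = √(9.792×10^6) ≈ 3129.2.

N ≈ 3130 turns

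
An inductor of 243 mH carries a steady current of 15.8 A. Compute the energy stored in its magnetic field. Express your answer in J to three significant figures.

U ≈ 30.3 J

Stored magnetic energy: U = ½LI².
U = ½(0.243 H)(15.8 A)² = 30.33 J.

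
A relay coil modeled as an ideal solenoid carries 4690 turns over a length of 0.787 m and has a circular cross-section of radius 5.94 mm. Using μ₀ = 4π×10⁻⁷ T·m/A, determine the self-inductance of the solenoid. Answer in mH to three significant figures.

L ≈ 3.89 mH

A = πr² = π(5.940×10^-3 m)² = 1.108×10^-4 m².
For a long solenoid, L = μ₀N²A/ℓ.
L = (4π×10⁻⁷)(4690)²(1.108×10^-4)/(0.787 m) = 3.893×10^-3 H.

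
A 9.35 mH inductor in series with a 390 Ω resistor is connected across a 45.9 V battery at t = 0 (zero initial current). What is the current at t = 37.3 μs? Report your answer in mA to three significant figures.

τ = L/R = 9.350×10^-3/390 = 2.397×10^-5 s; final current I_∞ = ε/R = 45.9/390 = 0.1177 A.
I(t) = I_∞(1 − e^(−t/τ)) with t/τ = 1.556.
I = (0.1177)(1 − e^(−1.556)) = 9.286×10^-2 A.

I ≈ 92.9 mA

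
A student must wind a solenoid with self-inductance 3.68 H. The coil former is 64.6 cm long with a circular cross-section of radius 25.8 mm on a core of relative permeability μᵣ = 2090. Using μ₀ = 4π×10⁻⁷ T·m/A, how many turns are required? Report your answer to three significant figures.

A = πr² = π(2.580×10^-2 m)² = 2.091×10^-3 m².
From L = μ₀μᵣN²A/ℓ, N = √(Lℓ / (μ₀μᵣA)).
N = √[(3.68)(0.646) / ((4π×10⁻⁷)(2090)×2.091×10^-3)] = √(4.328×10^5) ≈ 657.9.

N ≈ 658 turns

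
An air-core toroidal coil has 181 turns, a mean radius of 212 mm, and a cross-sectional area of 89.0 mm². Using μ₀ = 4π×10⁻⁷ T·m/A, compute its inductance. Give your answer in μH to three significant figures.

For a thin toroid, L = μ₀N²A/(2πR).
L = (4π×10⁻⁷)(181)²(8.900×10^-5) / (2π×0.212 m) = 2.751×10^-6 H.

L ≈ 2.75 μH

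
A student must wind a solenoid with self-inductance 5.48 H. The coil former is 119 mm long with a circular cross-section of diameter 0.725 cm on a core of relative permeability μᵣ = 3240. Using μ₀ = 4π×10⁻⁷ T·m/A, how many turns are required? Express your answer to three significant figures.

N ≈ 1970 turns

A = π(d/2)² = π(3.625×10^-3 m)² = 4.128×10^-5 m².
From L = μ₀μᵣN²A/ℓ, N = √(Lℓ / (μ₀μᵣA)).
N = √[(5.48)(0.119) / ((4π×10⁻⁷)(3240)×4.128×10^-5)] = √(3.880×10^6) ≈ 1969.7.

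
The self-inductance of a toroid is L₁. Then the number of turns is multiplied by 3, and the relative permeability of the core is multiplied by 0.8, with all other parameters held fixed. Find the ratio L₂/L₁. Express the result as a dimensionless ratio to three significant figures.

L₂/L₁ = 7.20

For a toroid, L ∝ μᵣN²A/R.
L₂/L₁ = (3)^2 × (0.8) = 7.20.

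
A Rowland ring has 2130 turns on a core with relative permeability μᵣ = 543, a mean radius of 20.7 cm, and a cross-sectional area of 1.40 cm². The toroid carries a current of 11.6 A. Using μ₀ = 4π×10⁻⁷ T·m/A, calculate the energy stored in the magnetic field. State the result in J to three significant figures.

U ≈ 22.4 J

L = μ₀μᵣN²A/(2πR) = (4π×10⁻⁷)(543)(2130)²(1.400×10^-4)/(2π×0.207) = 0.3332 H.
U = ½LI² = ½(0.3332)(11.6)² = 22.42 J.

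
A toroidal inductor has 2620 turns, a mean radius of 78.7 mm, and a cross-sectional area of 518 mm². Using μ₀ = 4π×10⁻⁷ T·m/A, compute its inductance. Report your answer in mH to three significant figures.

L ≈ 9.04 mH

For a thin toroid, L = μ₀N²A/(2πR).
L = (4π×10⁻⁷)(2620)²(5.180×10^-4) / (2π×7.870×10^-2 m) = 9.036×10^-3 H.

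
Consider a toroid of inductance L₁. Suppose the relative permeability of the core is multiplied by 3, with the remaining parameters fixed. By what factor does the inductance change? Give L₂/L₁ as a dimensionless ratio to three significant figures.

For a toroid, L ∝ μᵣN²A/R.
L₂/L₁ = (3) = 3.00.

L₂/L₁ = 3.00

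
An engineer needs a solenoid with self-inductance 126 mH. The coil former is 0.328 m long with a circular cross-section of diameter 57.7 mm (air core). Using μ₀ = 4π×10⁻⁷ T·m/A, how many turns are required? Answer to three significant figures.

N ≈ 3550 turns

A = π(d/2)² = π(2.885×10^-2 m)² = 2.6148×10^-3 m².
From L = μ₀N²A/ℓ, N = √(Lℓ / (μ₀A)).
N = √[(0.126)(0.328) / ((4π×10⁻⁷)×2.6148×10^-3)] = √(1.258×10^7) ≈ 3546.5.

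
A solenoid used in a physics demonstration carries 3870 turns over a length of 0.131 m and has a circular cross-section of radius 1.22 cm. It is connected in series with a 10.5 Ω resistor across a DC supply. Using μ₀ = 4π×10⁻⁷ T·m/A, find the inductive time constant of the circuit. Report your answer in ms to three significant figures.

A = πr² = π(1.220×10^-2 m)² = 4.676×10^-4 m².
L = μ₀N²A/ℓ = (4π×10⁻⁷)(3870)²(4.676×10^-4)/(0.131) = 6.718×10^-2 H.
τ = L/R = (6.718×10^-2)/(10.5) = 6.398×10^-3 s.

τ ≈ 6.40 ms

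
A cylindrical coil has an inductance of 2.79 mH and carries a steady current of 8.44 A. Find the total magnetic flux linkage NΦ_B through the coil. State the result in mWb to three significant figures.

NΦ_B ≈ 23.5 mWb

From L = NΦ_B/I, the flux linkage is NΦ_B = LI.
NΦ_B = (2.790×10^-3 H)(8.44 A) = 2.3548×10^-2 Wb.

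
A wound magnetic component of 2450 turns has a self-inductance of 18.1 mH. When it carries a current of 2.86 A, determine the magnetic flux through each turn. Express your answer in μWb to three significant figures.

From L = NΦ_B/I, the flux per turn is Φ_B = LI/N.
Φ_B = (1.810×10^-2 H)(2.86 A)/2450 = 2.113×10^-5 Wb.

Φ_B ≈ 21.1 μWb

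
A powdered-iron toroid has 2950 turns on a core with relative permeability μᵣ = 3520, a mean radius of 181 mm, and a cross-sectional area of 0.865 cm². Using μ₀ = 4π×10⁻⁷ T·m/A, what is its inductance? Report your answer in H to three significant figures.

For a thin toroid, L = μ₀μᵣN²A/(2πR).
L = (4π×10⁻⁷)(3520)(2950)²(8.650×10^-5) / (2π×0.181 m) = 2.928 H.

L ≈ 2.93 H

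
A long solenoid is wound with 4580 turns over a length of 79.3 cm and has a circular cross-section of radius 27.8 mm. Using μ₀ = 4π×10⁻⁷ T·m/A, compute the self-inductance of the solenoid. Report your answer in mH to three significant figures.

L ≈ 80.7 mH

A = πr² = π(2.780×10^-2 m)² = 2.428×10^-3 m².
For a long solenoid, L = μ₀N²A/ℓ.
L = (4π×10⁻⁷)(4580)²(2.428×10^-3)/(0.793 m) = 8.071×10^-2 H.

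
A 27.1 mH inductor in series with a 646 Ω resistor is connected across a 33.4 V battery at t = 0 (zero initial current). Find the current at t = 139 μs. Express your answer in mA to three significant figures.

I ≈ 49.8 mA

τ = L/R = 2.710×10^-2/646 = 4.195×10^-5 s; final current I_∞ = ε/R = 33.4/646 = 5.170×10^-2 A.
I(t) = I_∞(1 − e^(−t/τ)) with t/τ = 3.313.
I = (5.170×10^-2)(1 − e^(−3.313)) = 4.982×10^-2 A.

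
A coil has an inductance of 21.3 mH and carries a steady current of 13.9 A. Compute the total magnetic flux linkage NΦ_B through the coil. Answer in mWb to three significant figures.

NΦ_B ≈ 296 mWb

From L = NΦ_B/I, the flux linkage is NΦ_B = LI.
NΦ_B = (2.130×10^-2 H)(13.9 A) = 0.2961 Wb.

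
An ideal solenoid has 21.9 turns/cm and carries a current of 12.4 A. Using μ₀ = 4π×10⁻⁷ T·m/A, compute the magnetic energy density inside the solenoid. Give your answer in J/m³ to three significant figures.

B = μ₀nI = (4π×10⁻⁷)(2.190×10^3)(12.4) = 3.413×10^-2 T.
u = B²/(2μ₀) = (3.413×10^-2)²/(2×4π×10⁻⁷) = 463.4 J/m³.

u ≈ 463 J/m³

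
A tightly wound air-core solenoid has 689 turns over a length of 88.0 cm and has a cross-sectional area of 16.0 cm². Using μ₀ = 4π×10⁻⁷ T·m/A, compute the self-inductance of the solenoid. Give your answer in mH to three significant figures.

A = 16.0 cm² = 1.600×10^-3 m².
For a long solenoid, L = μ₀N²A/ℓ.
L = (4π×10⁻⁷)(689)²(1.600×10^-3)/(0.88 m) = 1.0846×10^-3 H.

L ≈ 1.08 mH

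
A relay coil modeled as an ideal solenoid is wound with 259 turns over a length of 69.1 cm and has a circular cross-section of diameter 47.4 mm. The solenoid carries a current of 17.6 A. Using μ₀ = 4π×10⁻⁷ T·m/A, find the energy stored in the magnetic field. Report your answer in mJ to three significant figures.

U ≈ 33.3 mJ

A = π(d/2)² = π(2.370×10^-2 m)² = 1.7646×10^-3 m².
L = μ₀N²A/ℓ = (4π×10⁻⁷)(259)²(1.7646×10^-3)/(0.691) = 2.153×10^-4 H.
U = ½LI² = ½(2.153×10^-4)(17.6)² = 3.334×10^-2 J.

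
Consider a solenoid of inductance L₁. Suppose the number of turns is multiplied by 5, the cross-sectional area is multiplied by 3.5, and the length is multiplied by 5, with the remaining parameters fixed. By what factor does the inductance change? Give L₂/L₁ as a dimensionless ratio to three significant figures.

For a solenoid, L ∝ μᵣN²A/ℓ.
L₂/L₁ = (5)^2 × (3.5) × (5)^-1 = 17.5.

L₂/L₁ = 17.5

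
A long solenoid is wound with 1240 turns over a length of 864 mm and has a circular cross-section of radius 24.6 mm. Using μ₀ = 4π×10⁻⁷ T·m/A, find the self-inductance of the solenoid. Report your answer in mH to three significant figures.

L ≈ 4.25 mH

A = πr² = π(2.460×10^-2 m)² = 1.901×10^-3 m².
For a long solenoid, L = μ₀N²A/ℓ.
L = (4π×10⁻⁷)(1240)²(1.901×10^-3)/(0.864 m) = 4.252×10^-3 H.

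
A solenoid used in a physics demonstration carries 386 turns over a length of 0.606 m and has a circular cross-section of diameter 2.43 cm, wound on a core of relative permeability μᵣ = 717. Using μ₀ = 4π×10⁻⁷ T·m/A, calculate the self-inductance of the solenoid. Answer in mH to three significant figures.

L ≈ 103 mH

A = π(d/2)² = π(1.215×10^-2 m)² = 4.638×10^-4 m².
For a long solenoid, L = μ₀μᵣN²A/ℓ.
L = (4π×10⁻⁷)(717)(386)²(4.638×10^-4)/(0.606 m) = 0.1027 H.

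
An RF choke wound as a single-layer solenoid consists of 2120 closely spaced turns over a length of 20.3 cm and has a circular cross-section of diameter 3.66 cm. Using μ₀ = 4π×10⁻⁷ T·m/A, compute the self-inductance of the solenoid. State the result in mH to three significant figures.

A = π(d/2)² = π(1.830×10^-2 m)² = 1.052×10^-3 m².
For a long solenoid, L = μ₀N²A/ℓ.
L = (4π×10⁻⁷)(2120)²(1.052×10^-3)/(0.203 m) = 2.927×10^-2 H.

L ≈ 29.3 mH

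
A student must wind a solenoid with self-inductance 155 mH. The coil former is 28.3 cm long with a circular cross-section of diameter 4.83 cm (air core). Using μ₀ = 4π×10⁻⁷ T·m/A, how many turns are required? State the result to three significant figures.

N ≈ 4360 turns

A = π(d/2)² = π(2.415×10^-2 m)² = 1.832×10^-3 m².
From L = μ₀N²A/ℓ, N = √(Lℓ / (μ₀A)).
N = √[(0.155)(0.283) / ((4π×10⁻⁷)×1.832×10^-3)] = √(1.905×10^7) ≈ 4364.8.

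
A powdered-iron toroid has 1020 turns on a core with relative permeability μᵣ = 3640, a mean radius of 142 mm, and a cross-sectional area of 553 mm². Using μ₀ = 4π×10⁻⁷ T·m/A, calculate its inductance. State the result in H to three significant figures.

L ≈ 2.95 H

For a thin toroid, L = μ₀μᵣN²A/(2πR).
L = (4π×10⁻⁷)(3640)(1020)²(5.530×10^-4) / (2π×0.142 m) = 2.95 H.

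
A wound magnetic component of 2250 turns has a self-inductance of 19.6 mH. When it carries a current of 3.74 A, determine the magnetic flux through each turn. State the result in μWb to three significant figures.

Φ_B ≈ 32.6 μWb

From L = NΦ_B/I, the flux per turn is Φ_B = LI/N.
Φ_B = (1.960×10^-2 H)(3.74 A)/2250 = 3.258×10^-5 Wb.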